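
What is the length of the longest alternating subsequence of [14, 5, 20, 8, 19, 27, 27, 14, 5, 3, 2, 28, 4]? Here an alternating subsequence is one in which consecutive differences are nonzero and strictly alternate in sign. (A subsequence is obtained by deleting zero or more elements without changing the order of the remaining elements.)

Track the best alternating length ending on an up-step vs a down-step at each position: up/down = 1/1, 1/2, 3/1, 3/4, 5/4, 5/1, 5/1, 5/6, 1/6, 1/6, 1/6, 7/1, 7/8.
The maximum over both is 8; one such subsequence is 14, 5, 20, 8, 19, 14, 28, 4.

8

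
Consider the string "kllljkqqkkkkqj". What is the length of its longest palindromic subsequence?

One longest palindromic subsequence is jqkkkkqj (positions 5,7,9,10,11,12,13,14); it reads the same forward and backward, and the interval DP gives dp[1][14] = 8.

8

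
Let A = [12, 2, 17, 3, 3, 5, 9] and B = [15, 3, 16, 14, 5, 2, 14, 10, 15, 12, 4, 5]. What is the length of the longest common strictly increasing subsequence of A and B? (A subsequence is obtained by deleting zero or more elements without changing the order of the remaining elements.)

2

A longest common strictly increasing subsequence is 3, 5 (length 2); it appears in order in both A and B, and no longer such subsequence exists.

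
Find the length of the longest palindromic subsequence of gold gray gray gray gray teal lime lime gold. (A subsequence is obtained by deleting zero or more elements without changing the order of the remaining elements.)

Using dp[i][j] = 2 + dp[i+1][j−1] if the ends match, else max(dp[i+1][j], dp[i][j−1]):
dp[1][9] = 6. A witness is gold gray gray gray gray gold at positions 1,2,3,4,5,9.

6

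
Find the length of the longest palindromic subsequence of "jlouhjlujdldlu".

7

Using dp[i][j] = 2 + dp[i+1][j−1] if the ends match, else max(dp[i+1][j], dp[i][j−1]):
dp[1][14] = 7. A witness is uldldlu at positions 4,7,10,11,12,13,14.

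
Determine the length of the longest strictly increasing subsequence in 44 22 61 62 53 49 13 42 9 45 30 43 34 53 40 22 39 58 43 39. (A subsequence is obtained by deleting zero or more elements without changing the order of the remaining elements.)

Scanning left to right, the best length ending at each element is: 44→1, 22→1, 61→2, 62→3, 53→2, 49→2, 13→1, 42→2, 9→1, 45→3, 30→2, 43→3, 34→3, 53→4, 40→4, 22→2, 39→4, 58→5, 43→5, 39→4.
So the longest increasing subsequence has length 5, e.g. 22, 42, 45, 53, 58.

5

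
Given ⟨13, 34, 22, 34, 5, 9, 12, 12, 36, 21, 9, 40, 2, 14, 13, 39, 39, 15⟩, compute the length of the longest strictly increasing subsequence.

Let dp[i] be the longest increasing subsequence ending at position i. Then dp = [1, 2, 2, 3, 1, 2, 3, 3, 4, 4, 2, 5, 1, 4, 4, 5, 5, 5].
The maximum is 5; one witness is 13, 22, 34, 36, 40 at positions 1,3,4,9,12.

5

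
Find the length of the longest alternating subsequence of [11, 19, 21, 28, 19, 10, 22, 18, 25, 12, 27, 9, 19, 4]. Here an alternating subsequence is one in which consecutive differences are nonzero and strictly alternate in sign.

11

Track the best alternating length ending on an up-step vs a down-step at each position: up/down = 1/1, 2/1, 2/1, 2/1, 2/3, 1/3, 4/3, 4/5, 6/3, 4/7, 8/3, 1/9, 10/9, 1/11.
The maximum over both is 11; one such subsequence is 11, 21, 19, 22, 18, 25, 12, 27, 9, 19, 4.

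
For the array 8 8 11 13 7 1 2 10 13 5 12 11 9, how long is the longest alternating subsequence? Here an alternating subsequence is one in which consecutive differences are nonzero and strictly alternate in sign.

A longest alternating subsequence is 8, 11, 7, 10, 5, 12, 11 (positions 1,3,5,8,10,11,12); its 6 consecutive differences strictly alternate in sign, and length 7 is optimal.

7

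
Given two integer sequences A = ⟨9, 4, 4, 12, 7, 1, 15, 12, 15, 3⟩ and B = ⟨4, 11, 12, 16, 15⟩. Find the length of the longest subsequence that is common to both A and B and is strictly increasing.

3

For each value that appears in both, track the longest common increasing run ending there.
The best achievable length is 3; one witness is 4, 12, 15 (A-positions 2,4,7, B-positions 1,3,5).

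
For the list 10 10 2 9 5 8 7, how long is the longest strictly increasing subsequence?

One longest increasing subsequence is 2, 5, 8 (positions 3,5,6), of length 3; no longer one exists.

3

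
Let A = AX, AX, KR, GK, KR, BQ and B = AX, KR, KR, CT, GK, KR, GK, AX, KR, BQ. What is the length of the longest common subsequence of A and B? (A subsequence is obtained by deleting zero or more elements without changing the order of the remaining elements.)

A longest common subsequence is AX, KR, GK, KR, BQ (length 5); the LCS DP confirms no longer common subsequence exists.

5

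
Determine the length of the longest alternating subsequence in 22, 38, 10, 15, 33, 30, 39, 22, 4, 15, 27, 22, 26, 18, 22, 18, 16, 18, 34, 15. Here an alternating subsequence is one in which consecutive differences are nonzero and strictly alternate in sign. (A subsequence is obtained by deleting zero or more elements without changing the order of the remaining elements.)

15

Track the best alternating length ending on an up-step vs a down-step at each position: up/down = 1/1, 2/1, 1/3, 4/3, 4/3, 4/5, 6/1, 4/7, 1/7, 8/7, 8/7, 8/9, 10/9, 8/11, 12/11, 8/13, 8/13, 14/13, 14/7, 8/15.
The maximum over both is 15; one such subsequence is 22, 38, 10, 33, 30, 39, 22, 27, 22, 26, 18, 22, 16, 18, 15.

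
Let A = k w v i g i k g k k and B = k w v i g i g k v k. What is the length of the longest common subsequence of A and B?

9

A longest common subsequence is kwvigigkk (length 9); the LCS DP confirms no longer common subsequence exists.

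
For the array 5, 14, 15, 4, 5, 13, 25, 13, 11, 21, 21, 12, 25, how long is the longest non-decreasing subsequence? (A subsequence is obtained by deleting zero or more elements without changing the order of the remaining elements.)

7

Let dp[i] be the longest non-decreasing subsequence ending at position i. Then dp = [1, 2, 3, 1, 2, 3, 4, 4, 3, 5, 6, 4, 7].
The maximum is 7; one witness is 5, 5, 13, 13, 21, 21, 25 at positions 1,5,6,8,10,11,13.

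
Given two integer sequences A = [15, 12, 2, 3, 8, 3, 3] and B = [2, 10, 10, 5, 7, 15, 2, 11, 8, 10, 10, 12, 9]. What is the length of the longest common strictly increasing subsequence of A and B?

2

For each value that appears in both, track the longest common increasing run ending there.
The best achievable length is 2; one witness is 2, 8 (A-positions 3,5, B-positions 1,9).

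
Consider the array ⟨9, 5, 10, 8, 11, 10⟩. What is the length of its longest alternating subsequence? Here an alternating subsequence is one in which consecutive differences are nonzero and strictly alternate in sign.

Track the best alternating length ending on an up-step vs a down-step at each position: up/down = 1/1, 1/2, 3/1, 3/4, 5/1, 5/6.
The maximum over both is 6; one such subsequence is 9, 5, 10, 8, 11, 10.

6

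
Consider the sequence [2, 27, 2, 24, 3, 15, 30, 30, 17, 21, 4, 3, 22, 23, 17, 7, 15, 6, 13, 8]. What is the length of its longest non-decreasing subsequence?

8

One longest non-decreasing subsequence is 2, 2, 3, 15, 17, 21, 22, 23 (positions 1,3,5,6,9,10,13,14), of length 8; no longer one exists.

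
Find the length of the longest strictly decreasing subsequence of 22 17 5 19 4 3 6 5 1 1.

6

Let dp[i] be the longest decreasing subsequence ending at position i. Then dp = [1, 2, 3, 2, 4, 5, 3, 4, 6, 6].
The maximum is 6; one witness is 22, 17, 5, 4, 3, 1 at positions 1,2,3,5,6,9.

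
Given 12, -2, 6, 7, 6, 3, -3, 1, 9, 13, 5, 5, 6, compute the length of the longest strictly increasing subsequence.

5

One longest increasing subsequence is -2, 6, 7, 9, 13 (positions 2,3,4,9,10), of length 5; no longer one exists.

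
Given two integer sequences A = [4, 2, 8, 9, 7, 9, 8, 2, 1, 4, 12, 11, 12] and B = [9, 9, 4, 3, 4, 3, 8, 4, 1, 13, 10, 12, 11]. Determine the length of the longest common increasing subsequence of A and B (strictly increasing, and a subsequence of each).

3

For each value that appears in both, track the longest common increasing run ending there.
The best achievable length is 3; one witness is 4, 8, 12 (A-positions 1,3,11, B-positions 3,7,12).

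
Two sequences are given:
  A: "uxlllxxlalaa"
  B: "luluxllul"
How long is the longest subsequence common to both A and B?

5

Backtracking the LCS table gives one alignment: u (A1,B4) → x (A2,B5) → l (A3,B6) → l (A4,B7) → l (A10,B9).
So the longest common subsequence has length 5.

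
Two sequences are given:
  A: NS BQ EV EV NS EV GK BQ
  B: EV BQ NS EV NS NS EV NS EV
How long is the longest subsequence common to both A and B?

Backtracking the LCS table gives one alignment: NS (A1,B3) → EV (A3,B4) → EV (A4,B7) → NS (A5,B8) → EV (A6,B9).
So the longest common subsequence has length 5.

5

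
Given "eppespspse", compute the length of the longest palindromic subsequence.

One longest palindromic subsequence is espspse (positions 1,5,6,7,8,9,10); it reads the same forward and backward, and the interval DP gives dp[1][10] = 7.

7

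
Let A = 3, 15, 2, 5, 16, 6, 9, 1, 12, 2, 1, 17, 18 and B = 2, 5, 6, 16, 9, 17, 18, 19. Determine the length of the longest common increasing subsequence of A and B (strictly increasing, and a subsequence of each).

A longest common strictly increasing subsequence is 2, 5, 6, 9, 17, 18 (length 6); it appears in order in both A and B, and no longer such subsequence exists.

6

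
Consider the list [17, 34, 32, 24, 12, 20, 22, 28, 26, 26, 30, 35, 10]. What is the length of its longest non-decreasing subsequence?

7

One longest non-decreasing subsequence is 17, 20, 22, 26, 26, 30, 35 (positions 1,6,7,9,10,11,12), of length 7; no longer one exists.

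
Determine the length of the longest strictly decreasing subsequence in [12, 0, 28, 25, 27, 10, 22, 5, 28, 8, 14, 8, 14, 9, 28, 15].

Scanning left to right, the best length ending at each element is: 12→1, 0→2, 28→1, 25→2, 27→2, 10→3, 22→3, 5→4, 28→1, 8→4, 14→4, 8→5, 14→4, 9→5, 28→1, 15→4.
So the longest decreasing subsequence has length 5, e.g. 28, 25, 22, 14, 8.

5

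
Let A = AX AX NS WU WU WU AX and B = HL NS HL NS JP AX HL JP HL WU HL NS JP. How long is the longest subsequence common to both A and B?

A longest common subsequence is AX, NS (length 2); the LCS DP confirms no longer common subsequence exists.

2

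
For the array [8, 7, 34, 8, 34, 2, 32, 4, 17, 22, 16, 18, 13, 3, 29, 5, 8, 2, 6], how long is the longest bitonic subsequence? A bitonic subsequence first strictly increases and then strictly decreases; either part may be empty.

9

Let inc[i] be the LIS ending at i and dec[i] the longest strictly decreasing subsequence starting at i. inc = [1, 1, 2, 2, 3, 1, 3, 2, 3, 4, 3, 4, 3, 2, 5, 3, 4, 1, 4], dec = [5, 4, 7, 4, 7, 1, 6, 3, 5, 5, 4, 4, 3, 2, 3, 2, 2, 1, 1].
max_i inc[i]+dec[i]−1 = 9, with one witness 7, 8, 34, 32, 22, 18, 13, 8, 6.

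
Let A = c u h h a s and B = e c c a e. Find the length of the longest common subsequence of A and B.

A longest common subsequence is ca (length 2); the LCS DP confirms no longer common subsequence exists.

2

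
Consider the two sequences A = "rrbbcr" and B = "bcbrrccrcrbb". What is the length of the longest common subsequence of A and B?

A longest common subsequence is rrbb (length 4); the LCS DP confirms no longer common subsequence exists.

4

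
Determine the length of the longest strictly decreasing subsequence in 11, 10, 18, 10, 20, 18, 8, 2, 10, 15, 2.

4

One longest decreasing subsequence is 11, 10, 8, 2 (positions 1,2,7,8), of length 4; no longer one exists.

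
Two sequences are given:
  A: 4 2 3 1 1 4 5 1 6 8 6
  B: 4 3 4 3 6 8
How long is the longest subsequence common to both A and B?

A longest common subsequence is 4, 3, 4, 6, 8 (length 5); the LCS DP confirms no longer common subsequence exists.

5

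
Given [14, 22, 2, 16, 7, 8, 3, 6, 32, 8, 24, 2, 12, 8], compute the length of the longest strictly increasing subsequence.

5

Scanning left to right, the best length ending at each element is: 14→1, 22→2, 2→1, 16→2, 7→2, 8→3, 3→2, 6→3, 32→4, 8→4, 24→5, 2→1, 12→5, 8→4.
So the longest increasing subsequence has length 5, e.g. 2, 3, 6, 8, 24.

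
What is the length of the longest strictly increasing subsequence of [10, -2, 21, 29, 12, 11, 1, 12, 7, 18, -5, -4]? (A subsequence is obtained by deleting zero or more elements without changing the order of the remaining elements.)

4

One longest increasing subsequence is 10, 11, 12, 18 (positions 1,6,8,10), of length 4; no longer one exists.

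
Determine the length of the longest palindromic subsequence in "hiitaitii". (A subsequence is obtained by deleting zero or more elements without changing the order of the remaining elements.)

7

One longest palindromic subsequence is iititii (positions 2,3,4,6,7,8,9); it reads the same forward and backward, and the interval DP gives dp[1][9] = 7.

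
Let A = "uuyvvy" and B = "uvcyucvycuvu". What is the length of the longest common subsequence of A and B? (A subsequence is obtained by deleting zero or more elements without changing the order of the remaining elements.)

A longest common subsequence is uuyv (length 4); the LCS DP confirms no longer common subsequence exists.

4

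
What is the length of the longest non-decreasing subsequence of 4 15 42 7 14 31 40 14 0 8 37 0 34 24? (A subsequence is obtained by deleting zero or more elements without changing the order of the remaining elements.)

5

Scanning left to right, the best length ending at each element is: 4→1, 15→2, 42→3, 7→2, 14→3, 31→4, 40→5, 14→4, 0→1, 8→3, 37→5, 0→2, 34→5, 24→5.
So the longest non-decreasing subsequence has length 5, e.g. 4, 7, 14, 31, 40.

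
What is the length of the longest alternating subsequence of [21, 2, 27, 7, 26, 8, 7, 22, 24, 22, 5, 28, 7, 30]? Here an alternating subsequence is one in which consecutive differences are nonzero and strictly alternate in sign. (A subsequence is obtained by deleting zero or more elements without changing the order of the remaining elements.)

11

Track the best alternating length ending on an up-step vs a down-step at each position: up/down = 1/1, 1/2, 3/1, 3/4, 5/4, 5/6, 3/6, 7/6, 7/6, 7/8, 3/8, 9/1, 9/10, 11/1.
The maximum over both is 11; one such subsequence is 21, 2, 27, 7, 26, 8, 24, 22, 28, 7, 30.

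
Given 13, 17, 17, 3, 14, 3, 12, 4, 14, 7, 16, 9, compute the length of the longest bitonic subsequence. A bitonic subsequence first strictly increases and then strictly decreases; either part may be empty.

5

Let inc[i] be the LIS ending at i and dec[i] the longest strictly decreasing subsequence starting at i. inc = [1, 2, 2, 1, 2, 1, 2, 2, 3, 3, 4, 4], dec = [3, 4, 4, 1, 3, 1, 2, 1, 2, 1, 2, 1].
max_i inc[i]+dec[i]−1 = 5, with one witness 13, 17, 14, 12, 9.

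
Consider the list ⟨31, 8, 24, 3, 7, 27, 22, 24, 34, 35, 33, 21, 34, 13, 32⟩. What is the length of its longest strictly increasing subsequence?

6

Let dp[i] be the longest increasing subsequence ending at position i. Then dp = [1, 1, 2, 1, 2, 3, 3, 4, 5, 6, 5, 3, 6, 3, 5].
The maximum is 6; one witness is 3, 7, 22, 24, 34, 35 at positions 4,5,7,8,9,10.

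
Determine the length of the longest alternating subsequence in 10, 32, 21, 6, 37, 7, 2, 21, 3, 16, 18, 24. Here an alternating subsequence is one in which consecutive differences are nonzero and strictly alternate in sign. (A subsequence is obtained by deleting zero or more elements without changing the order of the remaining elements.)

Track the best alternating length ending on an up-step vs a down-step at each position: up/down = 1/1, 2/1, 2/3, 1/3, 4/1, 4/5, 1/5, 6/5, 6/7, 8/7, 8/7, 8/5.
The maximum over both is 8; one such subsequence is 10, 32, 21, 37, 7, 21, 3, 16.

8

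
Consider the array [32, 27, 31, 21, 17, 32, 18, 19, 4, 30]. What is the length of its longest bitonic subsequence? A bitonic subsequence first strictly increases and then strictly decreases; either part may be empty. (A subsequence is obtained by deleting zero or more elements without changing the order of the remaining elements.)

5

One longest bitonic subsequence is 32, 31, 21, 19, 4 (positions 1,3,4,8,9): it rises to 32 then falls. Length 5 is optimal.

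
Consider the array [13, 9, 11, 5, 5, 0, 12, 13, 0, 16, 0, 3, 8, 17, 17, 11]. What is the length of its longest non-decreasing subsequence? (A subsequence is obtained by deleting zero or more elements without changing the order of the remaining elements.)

7

Scanning left to right, the best length ending at each element is: 13→1, 9→1, 11→2, 5→1, 5→2, 0→1, 12→3, 13→4, 0→2, 16→5, 0→3, 3→4, 8→5, 17→6, 17→7, 11→6.
So the longest non-decreasing subsequence has length 7, e.g. 9, 11, 12, 13, 16, 17, 17.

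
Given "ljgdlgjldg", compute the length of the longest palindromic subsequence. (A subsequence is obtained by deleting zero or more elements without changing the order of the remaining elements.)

7

One longest palindromic subsequence is gdljldg (positions 3,4,5,7,8,9,10); it reads the same forward and backward, and the interval DP gives dp[1][10] = 7.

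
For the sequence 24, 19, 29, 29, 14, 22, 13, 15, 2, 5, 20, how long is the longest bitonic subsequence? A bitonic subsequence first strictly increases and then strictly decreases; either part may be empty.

5

One longest bitonic subsequence is 24, 19, 14, 13, 5 (positions 1,2,5,7,10): it rises to 24 then falls. Length 5 is optimal.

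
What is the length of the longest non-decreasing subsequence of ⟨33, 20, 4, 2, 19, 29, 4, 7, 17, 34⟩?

Scanning left to right, the best length ending at each element is: 33→1, 20→1, 4→1, 2→1, 19→2, 29→3, 4→2, 7→3, 17→4, 34→5.
So the longest non-decreasing subsequence has length 5, e.g. 4, 4, 7, 17, 34.

5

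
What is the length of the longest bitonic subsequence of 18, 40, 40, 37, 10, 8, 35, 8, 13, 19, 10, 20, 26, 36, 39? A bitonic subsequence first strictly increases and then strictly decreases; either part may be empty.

7

One longest bitonic subsequence is 10, 13, 19, 20, 26, 36, 39 (positions 5,9,10,12,13,14,15): it rises to 39 then falls. Length 7 is optimal.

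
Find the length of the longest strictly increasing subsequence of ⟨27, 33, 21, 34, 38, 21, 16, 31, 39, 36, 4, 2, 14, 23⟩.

Let dp[i] be the longest increasing subsequence ending at position i. Then dp = [1, 2, 1, 3, 4, 1, 1, 2, 5, 4, 1, 1, 2, 3].
The maximum is 5; one witness is 27, 33, 34, 38, 39 at positions 1,2,4,5,9.

5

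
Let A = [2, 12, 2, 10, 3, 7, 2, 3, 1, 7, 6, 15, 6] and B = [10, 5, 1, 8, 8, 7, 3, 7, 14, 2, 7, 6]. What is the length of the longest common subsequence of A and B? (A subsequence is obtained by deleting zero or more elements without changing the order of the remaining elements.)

6

A longest common subsequence is 10, 3, 7, 2, 7, 6 (length 6); the LCS DP confirms no longer common subsequence exists.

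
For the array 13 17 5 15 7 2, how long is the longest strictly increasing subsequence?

2

Let dp[i] be the longest increasing subsequence ending at position i. Then dp = [1, 2, 1, 2, 2, 1].
The maximum is 2; one witness is 13, 17 at positions 1,2.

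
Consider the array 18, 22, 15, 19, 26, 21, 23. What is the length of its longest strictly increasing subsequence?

4

One longest increasing subsequence is 18, 19, 21, 23 (positions 1,4,6,7), of length 4; no longer one exists.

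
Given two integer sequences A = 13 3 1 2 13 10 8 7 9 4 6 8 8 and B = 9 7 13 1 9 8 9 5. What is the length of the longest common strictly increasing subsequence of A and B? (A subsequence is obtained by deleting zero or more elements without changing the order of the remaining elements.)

3

A longest common strictly increasing subsequence is 1, 8, 9 (length 3); it appears in order in both A and B, and no longer such subsequence exists.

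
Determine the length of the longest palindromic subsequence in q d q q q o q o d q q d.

Using dp[i][j] = 2 + dp[i+1][j−1] if the ends match, else max(dp[i+1][j], dp[i][j−1]):
dp[1][12] = 9. A witness is dqqoqoqqd at positions 2,3,4,6,7,8,10,11,12.

9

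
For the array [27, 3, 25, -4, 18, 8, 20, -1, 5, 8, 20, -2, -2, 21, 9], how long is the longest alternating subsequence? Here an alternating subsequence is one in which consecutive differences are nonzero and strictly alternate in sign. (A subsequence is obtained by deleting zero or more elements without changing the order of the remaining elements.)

12

Track the best alternating length ending on an up-step vs a down-step at each position: up/down = 1/1, 1/2, 3/2, 1/4, 5/4, 5/6, 7/4, 5/8, 9/8, 9/8, 9/4, 5/10, 5/10, 11/4, 11/12.
The maximum over both is 12; one such subsequence is 27, 3, 25, -4, 18, 8, 20, -1, 5, -2, 21, 9.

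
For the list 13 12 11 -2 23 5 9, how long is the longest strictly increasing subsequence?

One longest increasing subsequence is -2, 5, 9 (positions 4,6,7), of length 3; no longer one exists.

3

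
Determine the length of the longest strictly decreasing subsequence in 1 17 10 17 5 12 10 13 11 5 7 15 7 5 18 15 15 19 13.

Scanning left to right, the best length ending at each element is: 1→1, 17→1, 10→2, 17→1, 5→3, 12→2, 10→3, 13→2, 11→3, 5→4, 7→4, 15→2, 7→4, 5→5, 18→1, 15→2, 15→2, 19→1, 13→3.
So the longest decreasing subsequence has length 5, e.g. 17, 12, 10, 7, 5.

5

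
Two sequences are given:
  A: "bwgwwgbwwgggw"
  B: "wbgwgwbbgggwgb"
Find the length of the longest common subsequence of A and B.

9

A longest common subsequence is bwgwbgggw (length 9); the LCS DP confirms no longer common subsequence exists.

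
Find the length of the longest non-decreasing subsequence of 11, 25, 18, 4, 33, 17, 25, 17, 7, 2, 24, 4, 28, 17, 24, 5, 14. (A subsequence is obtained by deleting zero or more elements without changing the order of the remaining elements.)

5

One longest non-decreasing subsequence is 11, 17, 17, 24, 28 (positions 1,6,8,11,13), of length 5; no longer one exists.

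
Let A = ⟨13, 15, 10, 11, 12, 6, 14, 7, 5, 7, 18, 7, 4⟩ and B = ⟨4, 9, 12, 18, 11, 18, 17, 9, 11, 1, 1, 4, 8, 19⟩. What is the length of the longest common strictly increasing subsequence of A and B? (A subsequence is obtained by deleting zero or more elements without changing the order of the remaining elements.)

For each value that appears in both, track the longest common increasing run ending there.
The best achievable length is 2; one witness is 12, 18 (A-positions 5,11, B-positions 3,4).

2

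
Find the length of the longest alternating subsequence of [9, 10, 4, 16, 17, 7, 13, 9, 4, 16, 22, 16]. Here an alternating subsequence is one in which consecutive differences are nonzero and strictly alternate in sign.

Track the best alternating length ending on an up-step vs a down-step at each position: up/down = 1/1, 2/1, 1/3, 4/1, 4/1, 4/5, 6/5, 6/7, 1/7, 8/5, 8/1, 8/9.
The maximum over both is 9; one such subsequence is 9, 10, 4, 16, 7, 13, 9, 22, 16.

9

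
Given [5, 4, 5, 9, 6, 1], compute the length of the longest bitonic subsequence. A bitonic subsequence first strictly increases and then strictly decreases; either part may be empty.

5

Let inc[i] be the LIS ending at i and dec[i] the longest strictly decreasing subsequence starting at i. inc = [1, 1, 2, 3, 3, 1], dec = [3, 2, 2, 3, 2, 1].
max_i inc[i]+dec[i]−1 = 5, with one witness 4, 5, 9, 6, 1.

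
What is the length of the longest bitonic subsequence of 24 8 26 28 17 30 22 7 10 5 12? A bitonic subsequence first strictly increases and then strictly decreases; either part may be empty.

Let inc[i] be the LIS ending at i and dec[i] the longest strictly decreasing subsequence starting at i. inc = [1, 1, 2, 3, 2, 4, 3, 1, 2, 1, 3], dec = [4, 3, 4, 4, 3, 4, 3, 2, 2, 1, 1].
max_i inc[i]+dec[i]−1 = 7, with one witness 24, 26, 28, 30, 22, 10, 5.

7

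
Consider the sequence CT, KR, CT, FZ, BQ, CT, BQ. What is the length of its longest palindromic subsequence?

Using dp[i][j] = 2 + dp[i+1][j−1] if the ends match, else max(dp[i+1][j], dp[i][j−1]):
dp[1][7] = 3. A witness is BQ CT BQ at positions 5,6,7.

3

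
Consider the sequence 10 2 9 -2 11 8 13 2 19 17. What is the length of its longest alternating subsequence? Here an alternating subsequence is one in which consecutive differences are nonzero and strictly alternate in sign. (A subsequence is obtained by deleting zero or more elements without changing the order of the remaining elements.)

10

A longest alternating subsequence is 10, 2, 9, -2, 11, 8, 13, 2, 19, 17 (positions 1,2,3,4,5,6,7,8,9,10); its 9 consecutive differences strictly alternate in sign, and length 10 is optimal.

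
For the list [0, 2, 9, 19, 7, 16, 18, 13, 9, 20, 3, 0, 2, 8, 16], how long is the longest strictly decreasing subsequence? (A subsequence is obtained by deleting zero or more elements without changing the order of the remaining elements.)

Let dp[i] be the longest decreasing subsequence ending at position i. Then dp = [1, 1, 1, 1, 2, 2, 2, 3, 4, 1, 5, 6, 6, 5, 3].
The maximum is 6; one witness is 19, 16, 13, 9, 3, 0 at positions 4,6,8,9,11,12.

6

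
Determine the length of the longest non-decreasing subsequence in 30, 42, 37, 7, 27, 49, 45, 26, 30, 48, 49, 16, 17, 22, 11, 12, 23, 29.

Scanning left to right, the best length ending at each element is: 30→1, 42→2, 37→2, 7→1, 27→2, 49→3, 45→3, 26→2, 30→3, 48→4, 49→5, 16→2, 17→3, 22→4, 11→2, 12→3, 23→5, 29→6.
So the longest non-decreasing subsequence has length 6, e.g. 7, 16, 17, 22, 23, 29.

6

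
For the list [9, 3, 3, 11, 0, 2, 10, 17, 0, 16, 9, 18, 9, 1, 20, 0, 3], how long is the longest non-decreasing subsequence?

6

Let dp[i] be the longest non-decreasing subsequence ending at position i. Then dp = [1, 1, 2, 3, 1, 2, 3, 4, 2, 4, 3, 5, 4, 3, 6, 3, 4].
The maximum is 6; one witness is 3, 3, 11, 17, 18, 20 at positions 2,3,4,8,12,15.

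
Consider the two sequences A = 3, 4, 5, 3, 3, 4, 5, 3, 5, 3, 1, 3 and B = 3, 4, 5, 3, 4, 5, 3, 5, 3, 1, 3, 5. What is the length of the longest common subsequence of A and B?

11

A longest common subsequence is 3, 4, 5, 3, 4, 5, 3, 5, 3, 1, 3 (length 11); the LCS DP confirms no longer common subsequence exists.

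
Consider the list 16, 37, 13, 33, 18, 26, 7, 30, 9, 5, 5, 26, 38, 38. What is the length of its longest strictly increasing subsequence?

5

Let dp[i] be the longest increasing subsequence ending at position i. Then dp = [1, 2, 1, 2, 2, 3, 1, 4, 2, 1, 1, 3, 5, 5].
The maximum is 5; one witness is 16, 18, 26, 30, 38 at positions 1,5,6,8,13.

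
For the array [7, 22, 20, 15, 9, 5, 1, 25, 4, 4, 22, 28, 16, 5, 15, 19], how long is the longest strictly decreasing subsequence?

Let dp[i] be the longest decreasing subsequence ending at position i. Then dp = [1, 1, 2, 3, 4, 5, 6, 1, 6, 6, 2, 1, 3, 5, 4, 3].
The maximum is 6; one witness is 22, 20, 15, 9, 5, 1 at positions 2,3,4,5,6,7.

6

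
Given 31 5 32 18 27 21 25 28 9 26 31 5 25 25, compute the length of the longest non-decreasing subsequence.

Let dp[i] be the longest non-decreasing subsequence ending at position i. Then dp = [1, 1, 2, 2, 3, 3, 4, 5, 2, 5, 6, 2, 5, 6].
The maximum is 6; one witness is 5, 18, 21, 25, 28, 31 at positions 2,4,6,7,8,11.

6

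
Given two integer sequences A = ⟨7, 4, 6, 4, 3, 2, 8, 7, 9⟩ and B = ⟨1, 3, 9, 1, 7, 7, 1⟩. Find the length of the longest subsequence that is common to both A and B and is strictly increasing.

For each value that appears in both, track the longest common increasing run ending there.
The best achievable length is 2; one witness is 3, 9 (A-positions 5,9, B-positions 2,3).

2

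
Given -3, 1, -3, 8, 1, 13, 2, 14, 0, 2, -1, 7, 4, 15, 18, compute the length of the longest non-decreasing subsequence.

8

One longest non-decreasing subsequence is -3, 1, 1, 2, 2, 7, 15, 18 (positions 1,2,5,7,10,12,14,15), of length 8; no longer one exists.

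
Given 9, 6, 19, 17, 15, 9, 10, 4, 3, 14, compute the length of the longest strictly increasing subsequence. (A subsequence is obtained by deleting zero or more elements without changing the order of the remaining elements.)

Scanning left to right, the best length ending at each element is: 9→1, 6→1, 19→2, 17→2, 15→2, 9→2, 10→3, 4→1, 3→1, 14→4.
So the longest increasing subsequence has length 4, e.g. 6, 9, 10, 14.

4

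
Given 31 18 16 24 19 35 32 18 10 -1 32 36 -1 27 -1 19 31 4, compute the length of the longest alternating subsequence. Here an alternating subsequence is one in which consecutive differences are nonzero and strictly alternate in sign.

A longest alternating subsequence is 31, 18, 24, 19, 35, 18, 32, -1, 27, -1, 19, 4 (positions 1,2,4,5,6,8,11,13,14,15,16,18); its 11 consecutive differences strictly alternate in sign, and length 12 is optimal.

12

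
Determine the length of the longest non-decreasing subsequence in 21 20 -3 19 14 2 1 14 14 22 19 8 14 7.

Let dp[i] be the longest non-decreasing subsequence ending at position i. Then dp = [1, 1, 1, 2, 2, 2, 2, 3, 4, 5, 5, 3, 5, 3].
The maximum is 5; one witness is -3, 14, 14, 14, 22 at positions 3,5,8,9,10.

5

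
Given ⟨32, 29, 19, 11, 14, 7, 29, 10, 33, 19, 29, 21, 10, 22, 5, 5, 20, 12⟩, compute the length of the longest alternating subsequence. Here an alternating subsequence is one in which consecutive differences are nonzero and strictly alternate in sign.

A longest alternating subsequence is 32, 11, 14, 7, 29, 10, 33, 19, 29, 21, 22, 5, 20, 12 (positions 1,4,5,6,7,8,9,10,11,12,14,15,17,18); its 13 consecutive differences strictly alternate in sign, and length 14 is optimal.

14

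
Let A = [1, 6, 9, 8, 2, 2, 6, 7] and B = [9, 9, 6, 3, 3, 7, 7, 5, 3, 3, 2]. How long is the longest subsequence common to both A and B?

A longest common subsequence is 9, 6, 7 (length 3); the LCS DP confirms no longer common subsequence exists.

3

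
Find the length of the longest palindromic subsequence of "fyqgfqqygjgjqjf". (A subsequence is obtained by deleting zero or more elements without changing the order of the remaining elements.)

8

Using dp[i][j] = 2 + dp[i+1][j−1] if the ends match, else max(dp[i+1][j], dp[i][j−1]):
dp[1][15] = 8. A witness is fqgqqgqf at positions 1,3,4,6,7,11,13,15.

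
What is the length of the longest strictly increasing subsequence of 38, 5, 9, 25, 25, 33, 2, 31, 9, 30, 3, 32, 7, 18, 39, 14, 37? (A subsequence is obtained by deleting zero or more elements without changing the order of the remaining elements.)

One longest increasing subsequence is 5, 9, 25, 31, 32, 39 (positions 2,3,4,8,12,15), of length 6; no longer one exists.

6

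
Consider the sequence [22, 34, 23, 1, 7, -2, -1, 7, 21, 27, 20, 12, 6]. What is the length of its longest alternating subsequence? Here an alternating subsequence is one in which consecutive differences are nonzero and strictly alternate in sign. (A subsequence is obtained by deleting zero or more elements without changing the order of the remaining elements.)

A longest alternating subsequence is 22, 34, 1, 7, -2, 21, 20 (positions 1,2,4,5,6,9,11); its 6 consecutive differences strictly alternate in sign, and length 7 is optimal.

7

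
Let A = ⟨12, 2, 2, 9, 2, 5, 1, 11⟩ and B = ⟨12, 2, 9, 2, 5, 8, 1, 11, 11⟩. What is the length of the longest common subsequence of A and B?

7

A longest common subsequence is 12, 2, 9, 2, 5, 1, 11 (length 7); the LCS DP confirms no longer common subsequence exists.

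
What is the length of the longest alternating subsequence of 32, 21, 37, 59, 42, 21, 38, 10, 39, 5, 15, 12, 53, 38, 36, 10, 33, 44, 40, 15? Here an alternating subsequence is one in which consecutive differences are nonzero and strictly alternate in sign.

Track the best alternating length ending on an up-step vs a down-step at each position: up/down = 1/1, 1/2, 3/1, 3/1, 3/4, 1/4, 5/4, 1/6, 7/4, 1/8, 9/8, 9/10, 11/4, 11/12, 11/12, 9/12, 13/12, 13/12, 13/14, 13/14.
The maximum over both is 14; one such subsequence is 32, 21, 37, 21, 38, 10, 39, 5, 15, 12, 53, 38, 44, 40.

14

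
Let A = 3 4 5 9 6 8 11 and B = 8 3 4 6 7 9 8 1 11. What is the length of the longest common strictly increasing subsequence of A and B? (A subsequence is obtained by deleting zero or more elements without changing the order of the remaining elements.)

5

A longest common strictly increasing subsequence is 3, 4, 6, 8, 11 (length 5); it appears in order in both A and B, and no longer such subsequence exists.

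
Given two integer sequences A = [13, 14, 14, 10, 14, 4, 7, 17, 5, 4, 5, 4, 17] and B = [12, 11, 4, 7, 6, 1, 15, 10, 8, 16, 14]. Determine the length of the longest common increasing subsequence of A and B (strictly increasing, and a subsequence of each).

2

A longest common strictly increasing subsequence is 4, 7 (length 2); it appears in order in both A and B, and no longer such subsequence exists.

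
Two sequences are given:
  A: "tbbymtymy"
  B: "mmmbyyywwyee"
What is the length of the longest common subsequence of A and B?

Backtracking the LCS table gives one alignment: b (A2,B4) → y (A4,B6) → y (A7,B7) → y (A9,B10).
So the longest common subsequence has length 4.

4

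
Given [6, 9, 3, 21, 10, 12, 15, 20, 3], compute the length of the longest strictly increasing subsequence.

Let dp[i] be the longest increasing subsequence ending at position i. Then dp = [1, 2, 1, 3, 3, 4, 5, 6, 1].
The maximum is 6; one witness is 6, 9, 10, 12, 15, 20 at positions 1,2,5,6,7,8.

6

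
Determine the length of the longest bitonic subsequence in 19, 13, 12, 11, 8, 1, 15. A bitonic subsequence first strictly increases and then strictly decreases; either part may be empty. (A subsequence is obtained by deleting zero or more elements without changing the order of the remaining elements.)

One longest bitonic subsequence is 19, 13, 12, 11, 8, 1 (positions 1,2,3,4,5,6): it rises to 19 then falls. Length 6 is optimal.

6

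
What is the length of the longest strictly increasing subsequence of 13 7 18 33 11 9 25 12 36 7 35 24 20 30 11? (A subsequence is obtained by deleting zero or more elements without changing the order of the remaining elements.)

5

Scanning left to right, the best length ending at each element is: 13→1, 7→1, 18→2, 33→3, 11→2, 9→2, 25→3, 12→3, 36→4, 7→1, 35→4, 24→4, 20→4, 30→5, 11→3.
So the longest increasing subsequence has length 5, e.g. 7, 11, 12, 24, 30.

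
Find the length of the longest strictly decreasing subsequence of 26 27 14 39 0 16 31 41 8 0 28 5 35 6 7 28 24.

4

Let dp[i] be the longest decreasing subsequence ending at position i. Then dp = [1, 1, 2, 1, 3, 2, 2, 1, 3, 4, 3, 4, 2, 4, 4, 3, 4].
The maximum is 4; one witness is 26, 14, 8, 0 at positions 1,3,9,10.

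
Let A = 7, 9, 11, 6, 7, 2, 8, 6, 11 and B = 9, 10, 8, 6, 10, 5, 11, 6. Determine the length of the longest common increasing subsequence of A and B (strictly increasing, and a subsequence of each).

A longest common strictly increasing subsequence is 9, 11 (length 2); it appears in order in both A and B, and no longer such subsequence exists.

2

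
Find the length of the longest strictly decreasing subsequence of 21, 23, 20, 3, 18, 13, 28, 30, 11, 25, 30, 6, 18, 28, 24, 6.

One longest decreasing subsequence is 21, 20, 18, 13, 11, 6 (positions 1,3,5,6,9,12), of length 6; no longer one exists.

6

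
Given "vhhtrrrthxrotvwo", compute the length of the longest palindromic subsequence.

9

Using dp[i][j] = 2 + dp[i+1][j−1] if the ends match, else max(dp[i+1][j], dp[i][j−1]):
dp[1][16] = 9. A witness is vhtrrrthv at positions 1,3,4,5,6,7,8,9,14.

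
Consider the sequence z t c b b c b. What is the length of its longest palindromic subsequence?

One longest palindromic subsequence is cbbc (positions 3,4,5,6); it reads the same forward and backward, and the interval DP gives dp[1][7] = 4.

4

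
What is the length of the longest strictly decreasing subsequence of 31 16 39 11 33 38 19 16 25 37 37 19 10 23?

5

One longest decreasing subsequence is 39, 33, 19, 16, 10 (positions 3,5,7,8,13), of length 5; no longer one exists.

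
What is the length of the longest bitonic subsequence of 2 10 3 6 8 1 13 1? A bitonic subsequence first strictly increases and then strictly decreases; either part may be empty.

6

One longest bitonic subsequence is 2, 3, 6, 8, 13, 1 (positions 1,3,4,5,7,8): it rises to 13 then falls. Length 6 is optimal.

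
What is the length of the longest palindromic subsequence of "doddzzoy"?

4

One longest palindromic subsequence is ozzo (positions 2,5,6,7); it reads the same forward and backward, and the interval DP gives dp[1][8] = 4.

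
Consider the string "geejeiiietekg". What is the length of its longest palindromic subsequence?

Using dp[i][j] = 2 + dp[i+1][j−1] if the ends match, else max(dp[i+1][j], dp[i][j−1]):
dp[1][13] = 9. A witness is geeiiieeg at positions 1,3,5,6,7,8,9,11,13.

9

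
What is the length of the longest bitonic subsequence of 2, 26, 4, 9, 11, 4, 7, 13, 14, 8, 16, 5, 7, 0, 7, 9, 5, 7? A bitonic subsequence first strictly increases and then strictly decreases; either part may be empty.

One longest bitonic subsequence is 2, 4, 9, 11, 13, 14, 8, 7, 5 (positions 1,3,4,5,8,9,10,15,17): it rises to 14 then falls. Length 9 is optimal.

9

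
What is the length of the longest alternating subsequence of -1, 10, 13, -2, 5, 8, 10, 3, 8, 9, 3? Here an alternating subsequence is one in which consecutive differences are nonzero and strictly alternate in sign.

A longest alternating subsequence is -1, 10, -2, 5, 3, 8, 3 (positions 1,2,4,5,8,9,11); its 6 consecutive differences strictly alternate in sign, and length 7 is optimal.

7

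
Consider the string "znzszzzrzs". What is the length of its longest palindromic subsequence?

One longest palindromic subsequence is szzzzs (positions 4,5,6,7,9,10); it reads the same forward and backward, and the interval DP gives dp[1][10] = 6.

6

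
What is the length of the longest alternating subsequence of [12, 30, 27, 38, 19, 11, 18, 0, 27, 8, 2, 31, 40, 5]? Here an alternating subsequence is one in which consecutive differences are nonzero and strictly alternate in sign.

11

A longest alternating subsequence is 12, 30, 27, 38, 11, 18, 0, 27, 8, 31, 5 (positions 1,2,3,4,6,7,8,9,10,12,14); its 10 consecutive differences strictly alternate in sign, and length 11 is optimal.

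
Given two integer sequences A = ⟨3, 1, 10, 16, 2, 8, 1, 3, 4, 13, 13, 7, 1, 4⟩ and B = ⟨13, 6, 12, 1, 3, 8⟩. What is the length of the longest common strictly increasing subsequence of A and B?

For each value that appears in both, track the longest common increasing run ending there.
The best achievable length is 2; one witness is 1, 3 (A-positions 2,8, B-positions 4,5).

2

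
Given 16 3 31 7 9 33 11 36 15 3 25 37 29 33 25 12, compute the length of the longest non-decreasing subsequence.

One longest non-decreasing subsequence is 3, 7, 9, 11, 15, 25, 29, 33 (positions 2,4,5,7,9,11,13,14), of length 8; no longer one exists.

8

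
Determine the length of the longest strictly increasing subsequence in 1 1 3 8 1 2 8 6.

3

Let dp[i] be the longest increasing subsequence ending at position i. Then dp = [1, 1, 2, 3, 1, 2, 3, 3].
The maximum is 3; one witness is 1, 3, 8 at positions 1,3,4.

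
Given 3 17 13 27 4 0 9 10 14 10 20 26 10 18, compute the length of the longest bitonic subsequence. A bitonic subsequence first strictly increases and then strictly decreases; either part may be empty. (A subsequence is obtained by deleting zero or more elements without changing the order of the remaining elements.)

8

One longest bitonic subsequence is 3, 4, 9, 10, 14, 20, 26, 18 (positions 1,5,7,8,9,11,12,14): it rises to 26 then falls. Length 8 is optimal.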